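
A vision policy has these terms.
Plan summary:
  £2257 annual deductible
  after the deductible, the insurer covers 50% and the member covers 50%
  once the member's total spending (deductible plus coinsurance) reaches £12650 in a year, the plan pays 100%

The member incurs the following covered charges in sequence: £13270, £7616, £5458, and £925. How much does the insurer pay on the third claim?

£4379.50

#1 (£13270): deductible takes £2257, £11013 remains; member's 50% is £5506.50. Cost to member: £7763.50. OOP to date £7763.50. Plan pays £13270 − £7763.50 = £5506.50.
#2 (£7616): 50% coinsurance on £7616 = £3808. Cost to member: £3808. OOP to date £11571.50. Plan pays £7616 − £3808 = £3808.
#3 (£5458): deductible already satisfied, so member's share is 50% × £5458 = £2729. Adding that to £11571.50 gives £14300.50, past the £12650 cap; member pays only £12650 − £11571.50 = £1078.50. Plan pays £5458 − £1078.50 = £4379.50.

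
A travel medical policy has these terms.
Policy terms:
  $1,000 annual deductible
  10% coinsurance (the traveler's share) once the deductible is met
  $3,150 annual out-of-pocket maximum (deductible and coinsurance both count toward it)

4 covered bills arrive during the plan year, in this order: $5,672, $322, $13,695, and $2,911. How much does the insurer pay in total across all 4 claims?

Claim 1 — $5,672: $1,000 finishes the deductible; $4,672 goes to coinsurance; 10% of $4,672 = $467.20. Cost to traveler: $1,467.20. OOP to date $1,467.20. Plan pays $5,672 − $1,467.20 = $4,204.80.
Claim 2 — $322: deductible met; 10% of $322 = $32.20. Traveler pays $32.20; OOP now $1,499.40. Plan pays $322 − $32.20 = $289.80.
Claim 3 — $13,695: 10% coinsurance on $13,695 = $1,369.50. Traveler pays $1,369.50; OOP now $2,868.90. Plan pays $13,695 − $1,369.50 = $12,325.50.
Claim 4 — $2,911: 10% coinsurance on $2,911 = $291.10. OOP would hit $3,160 > $3,150, so the cap limits the traveler to $3,150 − $2,868.90 = $281.10. Plan pays $2,911 − $281.10 = $2,629.90.
Insurer total: $4,204.80 + $289.80 + $12,325.50 + $2,629.90 = $19,450.

$19,450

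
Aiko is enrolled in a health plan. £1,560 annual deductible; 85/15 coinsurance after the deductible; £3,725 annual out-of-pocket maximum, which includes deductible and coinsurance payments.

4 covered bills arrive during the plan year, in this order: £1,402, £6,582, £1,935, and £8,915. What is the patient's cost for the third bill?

£290.25

Claim 1 (£1,402): fully absorbed by the deductible. Cost to patient: £1,402. OOP to date £1,402.
Claim 2 (£6,582): £158 finishes the deductible; £6,424 goes to coinsurance; patient's 15% is £963.60. Cost to patient: £1,121.60. OOP to date £2,523.60.
Claim 3 (£1,935): deductible already satisfied, so patient's share is 15% × £1,935 = £290.25. Patient pays £290.25; OOP now £2,813.85.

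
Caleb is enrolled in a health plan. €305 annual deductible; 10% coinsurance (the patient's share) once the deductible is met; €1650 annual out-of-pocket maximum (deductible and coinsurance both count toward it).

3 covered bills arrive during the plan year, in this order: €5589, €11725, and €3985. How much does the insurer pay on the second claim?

Claim 1 — €5589: €305 finishes the deductible; €5284 goes to coinsurance; 10% of €5284 = €528.40. Patient pays €833.40; OOP now €833.40. Insurer: €5589 − €833.40 = €4755.60.
Claim 2 — €11725: deductible already satisfied, so patient's share is 10% × €11725 = €1172.50. That would push OOP to €2005.90, over the €1650 cap, so patient pays €1650 − €833.40 = €816.60. Plan pays €11725 − €816.60 = €10908.40.

€10908.40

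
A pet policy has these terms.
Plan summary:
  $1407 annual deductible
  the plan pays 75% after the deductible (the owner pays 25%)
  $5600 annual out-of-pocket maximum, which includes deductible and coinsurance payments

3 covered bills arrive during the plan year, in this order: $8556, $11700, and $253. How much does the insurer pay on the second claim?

$9294.25

Claim 1 — $8556: deductible takes $1407, $7149 remains; 25% of $7149 = $1787.25. Owner pays $3194.25; OOP now $3194.25. Insurer: $8556 − $3194.25 = $5361.75.
Claim 2 — $11700: deductible met; 25% of $11700 = $2925. OOP would hit $6119.25 > $5600, so the cap limits the owner to $5600 − $3194.25 = $2405.75. Plan pays $11700 − $2405.75 = $9294.25.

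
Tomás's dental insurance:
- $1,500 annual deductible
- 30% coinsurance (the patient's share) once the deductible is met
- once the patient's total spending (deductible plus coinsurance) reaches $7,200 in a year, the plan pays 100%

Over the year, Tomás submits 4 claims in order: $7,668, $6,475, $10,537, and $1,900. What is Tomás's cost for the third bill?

$1,907.10

Claim 1 ($7,668): deductible takes $1,500, $6,168 remains; coinsurance $6,168 × 30% = $1,850.40. Cost to patient: $3,350.40. OOP to date $3,350.40.
Claim 2 ($6,475): deductible already satisfied, so patient's share is 30% × $6,475 = $1,942.50. Patient pays $1,942.50; OOP now $5,292.90.
Claim 3 ($10,537): deductible met; 30% of $10,537 = $3,161.10. That would push OOP to $8,454, over the $7,200 cap, so patient pays $7,200 − $5,292.90 = $1,907.10.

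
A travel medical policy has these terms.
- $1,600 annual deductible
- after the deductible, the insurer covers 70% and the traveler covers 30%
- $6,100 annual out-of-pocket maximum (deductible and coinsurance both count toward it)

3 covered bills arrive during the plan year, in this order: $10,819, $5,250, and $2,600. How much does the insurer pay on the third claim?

$2,440.70

#1 ($10,819): deductible takes $1,600, $9,219 remains; 30% of $9,219 = $2,765.70. Traveler pays $4,365.70; OOP now $4,365.70. Insurer: $10,819 − $4,365.70 = $6,453.30.
#2 ($5,250): 30% coinsurance on $5,250 = $1,575. Traveler owes $1,575 (running OOP $5,940.70). Plan pays $5,250 − $1,575 = $3,675.
#3 ($2,600): deductible met; 30% of $2,600 = $780. OOP would hit $6,720.70 > $6,100, so the cap limits the traveler to $6,100 − $5,940.70 = $159.30. Insurer: $2,600 − $159.30 = $2,440.70.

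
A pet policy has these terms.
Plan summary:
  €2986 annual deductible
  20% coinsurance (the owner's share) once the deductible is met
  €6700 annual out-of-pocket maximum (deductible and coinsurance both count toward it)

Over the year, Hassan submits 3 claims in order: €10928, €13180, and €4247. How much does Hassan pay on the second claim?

€2125.60

Claim 1 — €10928: €2986 to deductible, leaving €7942; coinsurance €7942 × 20% = €1588.40. Owner pays €4574.40; OOP now €4574.40.
Claim 2 — €13180: deductible already satisfied, so owner's share is 20% × €13180 = €2636. OOP would hit €7210.40 > €6700, so the cap limits the owner to €6700 − €4574.40 = €2125.60.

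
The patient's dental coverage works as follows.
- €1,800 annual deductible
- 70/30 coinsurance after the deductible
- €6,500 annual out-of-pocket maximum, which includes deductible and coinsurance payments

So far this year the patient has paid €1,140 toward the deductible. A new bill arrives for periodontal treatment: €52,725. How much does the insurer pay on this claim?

€1,140 of the €1,800 deductible is already met, leaving €660.
That leaves €52,725 − €660 = €52,065 for coinsurance.
30% of €52,065 = €15,619.50 falls to the patient.
So the patient owes €660 + €15,619.50 = €16,279.50 before any cap.
That would bring total out-of-pocket to €17,419.50, past the €6,500 cap. The patient is capped at €6,500 − €1,140 = €5,360 on this claim.
The plan picks up €52,725 − €5,360 = €47,365.

€47,365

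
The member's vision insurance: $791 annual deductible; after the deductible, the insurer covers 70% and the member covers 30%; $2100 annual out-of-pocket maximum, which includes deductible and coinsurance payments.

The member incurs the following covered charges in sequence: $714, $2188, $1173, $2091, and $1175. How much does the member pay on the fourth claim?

Claim 1 ($714): all of it applies to the deductible. Cost to member: $714. OOP to date $714.
Claim 2 ($2188): $77 to deductible, leaving $2111; coinsurance $2111 × 30% = $633.30. Cost to member: $710.30. OOP to date $1424.30.
Claim 3 ($1173): deductible met; 30% of $1173 = $351.90. Cost to member: $351.90. OOP to date $1776.20.
Claim 4 ($2091): 30% coinsurance on $2091 = $627.30. Adding that to $1776.20 gives $2403.50, past the $2100 cap; member pays only $2100 − $1776.20 = $323.80.

$323.80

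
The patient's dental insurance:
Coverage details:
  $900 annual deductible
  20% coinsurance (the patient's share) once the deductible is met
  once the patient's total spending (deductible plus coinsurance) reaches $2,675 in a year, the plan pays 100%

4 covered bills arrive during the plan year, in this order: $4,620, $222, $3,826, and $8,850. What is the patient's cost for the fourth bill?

#1 ($4,620): $900 to deductible, leaving $3,720; 20% of $3,720 = $744. Patient pays $1,644; OOP now $1,644.
#2 ($222): 20% coinsurance on $222 = $44.40. Patient pays $44.40; OOP now $1,688.40.
#3 ($3,826): deductible already satisfied, so patient's share is 20% × $3,826 = $765.20. Patient pays $765.20; OOP now $2,453.60.
#4 ($8,850): deductible met; 20% of $8,850 = $1,770. OOP would hit $4,223.60 > $2,675, so the cap limits the patient to $2,675 − $2,453.60 = $221.40.

$221.40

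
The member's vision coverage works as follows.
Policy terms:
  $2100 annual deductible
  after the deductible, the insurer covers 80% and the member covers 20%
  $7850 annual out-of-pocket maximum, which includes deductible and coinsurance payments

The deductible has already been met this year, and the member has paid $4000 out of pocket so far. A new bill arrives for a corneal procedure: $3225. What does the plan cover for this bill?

With the deductible met, the entire $3225 is subject to coinsurance.
20% of $3225 = $645 falls to the member.
Year-to-date out-of-pocket becomes $4000 + $645 = $4645, still under the $7850 maximum, so no cap applies.
Insurer pays the balance: $3225 − $645 = $2580.

$2580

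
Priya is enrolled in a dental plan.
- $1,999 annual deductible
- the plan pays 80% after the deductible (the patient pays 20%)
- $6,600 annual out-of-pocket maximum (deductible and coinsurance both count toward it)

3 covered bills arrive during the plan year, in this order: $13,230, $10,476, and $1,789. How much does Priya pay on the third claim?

$259.60

Claim 1 — $13,230: deductible takes $1,999, $11,231 remains; patient's 20% is $2,246.20. Patient pays $4,245.20; OOP now $4,245.20.
Claim 2 — $10,476: deductible met; 20% of $10,476 = $2,095.20. Cost to patient: $2,095.20. OOP to date $6,340.40.
Claim 3 — $1,789: deductible met; 20% of $1,789 = $357.80. That would push OOP to $6,698.20, over the $6,600 cap, so patient pays $6,600 − $6,340.40 = $259.60.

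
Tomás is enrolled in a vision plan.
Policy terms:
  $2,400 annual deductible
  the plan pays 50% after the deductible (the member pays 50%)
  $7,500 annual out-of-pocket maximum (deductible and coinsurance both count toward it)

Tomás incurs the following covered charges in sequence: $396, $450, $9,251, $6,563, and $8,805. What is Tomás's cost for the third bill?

#1 ($396): entire amount goes to the deductible. Cost to member: $396. OOP to date $396.
#2 ($450): entire amount goes to the deductible. Cost to member: $450. OOP to date $846.
#3 ($9,251): $1,554 finishes the deductible; $7,697 goes to coinsurance; member's 50% is $3,848.50. Cost to member: $5,402.50. OOP to date $6,248.50.

$5,402.50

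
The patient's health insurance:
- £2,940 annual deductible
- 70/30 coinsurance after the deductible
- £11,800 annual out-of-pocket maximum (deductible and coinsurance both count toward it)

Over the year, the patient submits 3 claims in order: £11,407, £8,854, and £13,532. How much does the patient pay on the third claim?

Claim 1 — £11,407: deductible takes £2,940, £8,467 remains; 30% of £8,467 = £2,540.10. Patient pays £5,480.10; OOP now £5,480.10.
Claim 2 — £8,854: 30% coinsurance on £8,854 = £2,656.20. Cost to patient: £2,656.20. OOP to date £8,136.30.
Claim 3 — £13,532: deductible already satisfied, so patient's share is 30% × £13,532 = £4,059.60. Adding that to £8,136.30 gives £12,195.90, past the £11,800 cap; patient pays only £11,800 − £8,136.30 = £3,663.70.

£3,663.70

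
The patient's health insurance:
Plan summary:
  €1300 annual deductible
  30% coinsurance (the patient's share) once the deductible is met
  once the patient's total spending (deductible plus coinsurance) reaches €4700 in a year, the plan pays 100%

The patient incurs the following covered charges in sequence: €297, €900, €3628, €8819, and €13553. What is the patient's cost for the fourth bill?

#1 (€297): fully absorbed by the deductible. Patient pays €297; OOP now €297.
#2 (€900): all of it applies to the deductible. Cost to patient: €900. OOP to date €1197.
#3 (€3628): €103 to deductible, leaving €3525; coinsurance €3525 × 30% = €1057.50. Cost to patient: €1160.50. OOP to date €2357.50.
#4 (€8819): 30% coinsurance on €8819 = €2645.70. Adding that to €2357.50 gives €5003.20, past the €4700 cap; patient pays only €4700 − €2357.50 = €2342.50.

€2342.50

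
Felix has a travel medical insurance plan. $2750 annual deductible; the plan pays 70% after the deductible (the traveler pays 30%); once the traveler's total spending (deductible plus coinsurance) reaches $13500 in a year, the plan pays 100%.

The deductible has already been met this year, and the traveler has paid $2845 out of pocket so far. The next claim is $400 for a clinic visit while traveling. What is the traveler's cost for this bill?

$120

With the deductible met, the entire $400 is subject to coinsurance.
30% of $400 = $120 falls to the traveler.
Cumulative spending $2845 + $120 = $2965 stays under the $13500 maximum.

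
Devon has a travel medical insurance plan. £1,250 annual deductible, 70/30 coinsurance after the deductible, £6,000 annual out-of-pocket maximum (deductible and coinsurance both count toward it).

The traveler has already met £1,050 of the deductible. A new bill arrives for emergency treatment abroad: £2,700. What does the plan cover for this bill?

£1,050 of the £1,250 deductible is already met, leaving £200.
The remaining £2,500 (= £2,700 − £200) moves to coinsurance.
Traveler's 30% share of £2,500 is £750.
Traveler responsibility before any cap: £200 + £750 = £950.
Year-to-date out-of-pocket becomes £1,050 + £950 = £2,000, still under the £6,000 maximum, so no cap applies.
The insurer covers the remainder: £2,700 − £950 = £1,750.

£1,750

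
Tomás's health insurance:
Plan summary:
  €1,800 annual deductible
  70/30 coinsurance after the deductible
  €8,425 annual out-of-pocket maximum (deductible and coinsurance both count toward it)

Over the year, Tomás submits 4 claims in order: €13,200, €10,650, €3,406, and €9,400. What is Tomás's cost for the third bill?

€10

Claim 1 — €13,200: €1,800 finishes the deductible; €11,400 goes to coinsurance; 30% of €11,400 = €3,420. Patient pays €5,220; OOP now €5,220.
Claim 2 — €10,650: deductible met; 30% of €10,650 = €3,195. Patient pays €3,195; OOP now €8,415.
Claim 3 — €3,406: deductible already satisfied, so patient's share is 30% × €3,406 = €1,021.80. That would push OOP to €9,436.80, over the €8,425 cap, so patient pays €8,425 − €8,415 = €10.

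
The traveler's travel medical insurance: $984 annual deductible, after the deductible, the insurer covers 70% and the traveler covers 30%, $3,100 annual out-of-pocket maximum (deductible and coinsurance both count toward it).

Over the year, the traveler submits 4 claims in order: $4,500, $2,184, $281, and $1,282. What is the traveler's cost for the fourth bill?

$321.70

#1 ($4,500): deductible takes $984, $3,516 remains; 30% of $3,516 = $1,054.80. Traveler pays $2,038.80; OOP now $2,038.80.
#2 ($2,184): 30% coinsurance on $2,184 = $655.20. Traveler pays $655.20; OOP now $2,694.
#3 ($281): 30% coinsurance on $281 = $84.30. Traveler owes $84.30 (running OOP $2,778.30).
#4 ($1,282): 30% coinsurance on $1,282 = $384.60. OOP would hit $3,162.90 > $3,100, so the cap limits the traveler to $3,100 − $2,778.30 = $321.70.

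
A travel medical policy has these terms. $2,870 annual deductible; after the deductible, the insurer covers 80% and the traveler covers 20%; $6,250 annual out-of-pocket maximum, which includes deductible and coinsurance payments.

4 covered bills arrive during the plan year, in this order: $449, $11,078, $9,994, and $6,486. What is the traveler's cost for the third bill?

Claim 1 — $449: fully absorbed by the deductible. Cost to traveler: $449. OOP to date $449.
Claim 2 — $11,078: $2,421 to deductible, leaving $8,657; traveler's 20% is $1,731.40. Traveler owes $4,152.40 (running OOP $4,601.40).
Claim 3 — $9,994: deductible met; 20% of $9,994 = $1,998.80. OOP would hit $6,600.20 > $6,250, so the cap limits the traveler to $6,250 − $4,601.40 = $1,648.60.

$1,648.60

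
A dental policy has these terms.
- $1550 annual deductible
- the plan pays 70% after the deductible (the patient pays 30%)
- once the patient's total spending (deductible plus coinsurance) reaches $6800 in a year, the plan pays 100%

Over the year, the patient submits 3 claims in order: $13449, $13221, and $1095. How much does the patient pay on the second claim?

$1680.30

Bill 1, $13449: deductible takes $1550, $11899 remains; coinsurance $11899 × 30% = $3569.70. Patient pays $5119.70; OOP now $5119.70.
Bill 2, $13221: 30% coinsurance on $13221 = $3966.30. OOP would hit $9086 > $6800, so the cap limits the patient to $6800 − $5119.70 = $1680.30.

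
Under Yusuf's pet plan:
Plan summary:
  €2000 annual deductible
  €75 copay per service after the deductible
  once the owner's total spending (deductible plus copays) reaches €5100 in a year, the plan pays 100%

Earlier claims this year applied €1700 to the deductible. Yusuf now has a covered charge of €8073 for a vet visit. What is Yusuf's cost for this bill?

€375

€1700 of the €2000 deductible is already met, leaving €300.
The remaining €7773 (= €8073 − €300) moves to the copay.
Copay on this service: €75.
So the owner owes €300 + €75 = €375 before any cap.
Total out-of-pocket so far would be €1700 + €375 = €2075, below the €5100 cap — no reduction.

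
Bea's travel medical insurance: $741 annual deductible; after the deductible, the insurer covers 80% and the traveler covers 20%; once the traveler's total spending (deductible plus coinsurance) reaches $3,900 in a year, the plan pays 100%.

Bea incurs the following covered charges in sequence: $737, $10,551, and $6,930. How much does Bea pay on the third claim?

$1,049.60

Bill 1, $737: fully absorbed by the deductible. Traveler owes $737 (running OOP $737).
Bill 2, $10,551: $4 to deductible, leaving $10,547; traveler's 20% is $2,109.40. Cost to traveler: $2,113.40. OOP to date $2,850.40.
Bill 3, $6,930: 20% coinsurance on $6,930 = $1,386. OOP would hit $4,236.40 > $3,900, so the cap limits the traveler to $3,900 − $2,850.40 = $1,049.60.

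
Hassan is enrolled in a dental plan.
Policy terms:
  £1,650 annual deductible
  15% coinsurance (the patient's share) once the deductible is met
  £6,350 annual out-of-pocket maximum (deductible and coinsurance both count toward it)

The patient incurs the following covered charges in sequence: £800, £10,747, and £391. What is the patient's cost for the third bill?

Bill 1, £800: fully absorbed by the deductible. Patient owes £800 (running OOP £800).
Bill 2, £10,747: £850 to deductible, leaving £9,897; 15% of £9,897 = £1,484.55. Patient owes £2,334.55 (running OOP £3,134.55).
Bill 3, £391: deductible met; 15% of £391 = £58.65. Cost to patient: £58.65. OOP to date £3,193.20.

£58.65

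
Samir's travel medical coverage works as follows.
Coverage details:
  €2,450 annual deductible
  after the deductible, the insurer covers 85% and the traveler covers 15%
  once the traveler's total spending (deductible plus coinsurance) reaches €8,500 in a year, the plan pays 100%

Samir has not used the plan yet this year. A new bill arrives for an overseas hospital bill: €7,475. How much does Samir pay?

The full €2,450 deductible is still open; €2,450 of this bill applies to it.
That leaves €7,475 − €2,450 = €5,025 for coinsurance.
15% of €5,025 = €753.75 falls to the traveler.
Traveler responsibility before any cap: €2,450 + €753.75 = €3,203.75.
Total out-of-pocket so far would be €0 + €3,203.75 = €3,203.75, below the €8,500 cap — no reduction.

€3,203.75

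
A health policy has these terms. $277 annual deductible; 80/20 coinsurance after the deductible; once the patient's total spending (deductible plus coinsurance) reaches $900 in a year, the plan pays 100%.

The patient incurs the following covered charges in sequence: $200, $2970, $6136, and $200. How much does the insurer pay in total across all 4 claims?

#1 ($200): fully absorbed by the deductible. Patient pays $200; OOP now $200. Plan pays $200 − $200 = $0.
#2 ($2970): $77 finishes the deductible; $2893 goes to coinsurance; 20% of $2893 = $578.60. Patient pays $655.60; OOP now $855.60. Plan pays $2970 − $655.60 = $2314.40.
#3 ($6136): 20% coinsurance on $6136 = $1227.20. OOP would hit $2082.80 > $900, so the cap limits the patient to $900 − $855.60 = $44.40. Plan pays $6136 − $44.40 = $6091.60.
#4 ($200): deductible already satisfied, so patient's share is 20% × $200 = $40. That would push OOP to $940, over the $900 cap, so patient pays $900 − $900 = $0. Insurer: $200 − $0 = $200.
Insurer total: $0 + $2314.40 + $6091.60 + $200 = $8606.

$8606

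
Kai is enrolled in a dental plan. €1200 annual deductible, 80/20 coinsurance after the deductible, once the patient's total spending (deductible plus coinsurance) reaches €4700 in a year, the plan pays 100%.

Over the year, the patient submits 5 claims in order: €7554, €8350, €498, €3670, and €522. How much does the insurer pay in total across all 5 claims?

Claim 1 (€7554): €1200 finishes the deductible; €6354 goes to coinsurance; 20% of €6354 = €1270.80. Patient owes €2470.80 (running OOP €2470.80). Plan pays €7554 − €2470.80 = €5083.20.
Claim 2 (€8350): deductible met; 20% of €8350 = €1670. Patient pays €1670; OOP now €4140.80. Plan pays €8350 − €1670 = €6680.
Claim 3 (€498): deductible met; 20% of €498 = €99.60. Cost to patient: €99.60. OOP to date €4240.40. Insurer: €498 − €99.60 = €398.40.
Claim 4 (€3670): 20% coinsurance on €3670 = €734. That would push OOP to €4974.40, over the €4700 cap, so patient pays €4700 − €4240.40 = €459.60. Insurer: €3670 − €459.60 = €3210.40.
Claim 5 (€522): deductible already satisfied, so patient's share is 20% × €522 = €104.40. Adding that to €4700 gives €4804.40, past the €4700 cap; patient pays only €4700 − €4700 = €0. Plan pays €522 − €0 = €522.
Insurer total = bills − patient's total = €20594 − €4700 = €15894.

€15894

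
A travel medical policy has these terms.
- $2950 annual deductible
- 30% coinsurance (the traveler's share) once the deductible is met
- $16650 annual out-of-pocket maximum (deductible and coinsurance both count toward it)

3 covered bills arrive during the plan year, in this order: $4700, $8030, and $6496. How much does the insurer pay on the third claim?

$4547.20

Bill 1, $4700: $2950 to deductible, leaving $1750; 30% of $1750 = $525. Cost to traveler: $3475. OOP to date $3475. Plan pays $4700 − $3475 = $1225.
Bill 2, $8030: 30% coinsurance on $8030 = $2409. Traveler owes $2409 (running OOP $5884). Plan pays $8030 − $2409 = $5621.
Bill 3, $6496: deductible already satisfied, so traveler's share is 30% × $6496 = $1948.80. Traveler owes $1948.80 (running OOP $7832.80). Plan pays $6496 − $1948.80 = $4547.20.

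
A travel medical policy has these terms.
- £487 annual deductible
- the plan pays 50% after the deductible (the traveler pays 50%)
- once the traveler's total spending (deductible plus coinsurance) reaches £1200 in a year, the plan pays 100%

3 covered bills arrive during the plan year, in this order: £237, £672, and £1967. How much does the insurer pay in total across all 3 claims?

£1676

Claim 1 (£237): fully absorbed by the deductible. Cost to traveler: £237. OOP to date £237. Plan pays £237 − £237 = £0.
Claim 2 (£672): £250 to deductible, leaving £422; traveler's 50% is £211. Traveler owes £461 (running OOP £698). Insurer: £672 − £461 = £211.
Claim 3 (£1967): 50% coinsurance on £1967 = £983.50. Adding that to £698 gives £1681.50, past the £1200 cap; traveler pays only £1200 − £698 = £502. Insurer: £1967 − £502 = £1465.
Insurer total = bills − traveler's total = £2876 − £1200 = £1676.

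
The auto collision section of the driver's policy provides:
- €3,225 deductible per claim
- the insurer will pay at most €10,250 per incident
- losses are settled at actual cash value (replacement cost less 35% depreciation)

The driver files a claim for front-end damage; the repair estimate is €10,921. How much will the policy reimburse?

€3,873.65

Actual cash value after 35% depreciation: €10,921 × 65% = €7,098.65.
Less the €3,225 deductible: €7,098.65 − €3,225 = €3,873.65.
€3,873.65 ≤ €10,250, so the limit doesn't bind; insurer pays €3,873.65.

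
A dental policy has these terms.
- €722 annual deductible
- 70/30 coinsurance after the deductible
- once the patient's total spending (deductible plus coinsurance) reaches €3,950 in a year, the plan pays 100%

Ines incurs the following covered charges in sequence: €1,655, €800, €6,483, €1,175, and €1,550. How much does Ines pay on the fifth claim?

€410.70

Claim 1 — €1,655: deductible takes €722, €933 remains; patient's 30% is €279.90. Patient pays €1,001.90; OOP now €1,001.90.
Claim 2 — €800: deductible met; 30% of €800 = €240. Cost to patient: €240. OOP to date €1,241.90.
Claim 3 — €6,483: deductible met; 30% of €6,483 = €1,944.90. Patient owes €1,944.90 (running OOP €3,186.80).
Claim 4 — €1,175: deductible already satisfied, so patient's share is 30% × €1,175 = €352.50. Cost to patient: €352.50. OOP to date €3,539.30.
Claim 5 — €1,550: 30% coinsurance on €1,550 = €465. OOP would hit €4,004.30 > €3,950, so the cap limits the patient to €3,950 − €3,539.30 = €410.70.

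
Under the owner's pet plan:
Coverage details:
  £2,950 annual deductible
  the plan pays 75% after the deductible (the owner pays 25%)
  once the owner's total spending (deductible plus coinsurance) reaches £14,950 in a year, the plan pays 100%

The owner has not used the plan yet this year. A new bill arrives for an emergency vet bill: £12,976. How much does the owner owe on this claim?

£5,456.50

The full £2,950 deductible is still open; £2,950 of this bill applies to it.
After the £2,950 deductible portion, £12,976 − £2,950 = £10,026 is subject to coinsurance.
Coinsurance: £10,026 × 25% = £2,506.50.
That puts the owner's cost at £2,950 + £2,506.50 = £5,456.50 before any cap.
Year-to-date out-of-pocket becomes £0 + £5,456.50 = £5,456.50, still under the £14,950 maximum, so no cap applies.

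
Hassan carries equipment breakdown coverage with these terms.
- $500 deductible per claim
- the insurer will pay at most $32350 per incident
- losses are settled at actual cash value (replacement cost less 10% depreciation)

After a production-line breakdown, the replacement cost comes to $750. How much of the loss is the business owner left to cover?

At 10% depreciation, ACV = $750 − $75 = $675.
Subtract the deductible: $675 − $500 = $175.
That's under the $32350 cap, so the insurer reimburses the full $175.
Business owner's share is the uncovered remainder: $750 − $175 = $575.

$575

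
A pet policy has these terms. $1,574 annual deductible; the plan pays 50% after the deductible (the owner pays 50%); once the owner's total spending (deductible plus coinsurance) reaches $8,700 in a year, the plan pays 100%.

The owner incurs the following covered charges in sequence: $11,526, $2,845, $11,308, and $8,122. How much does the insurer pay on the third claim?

$10,580.50

#1 ($11,526): $1,574 to deductible, leaving $9,952; owner's 50% is $4,976. Owner pays $6,550; OOP now $6,550. Plan pays $11,526 − $6,550 = $4,976.
#2 ($2,845): deductible met; 50% of $2,845 = $1,422.50. Cost to owner: $1,422.50. OOP to date $7,972.50. Plan pays $2,845 − $1,422.50 = $1,422.50.
#3 ($11,308): deductible met; 50% of $11,308 = $5,654. OOP would hit $13,626.50 > $8,700, so the cap limits the owner to $8,700 − $7,972.50 = $727.50. Plan pays $11,308 − $727.50 = $10,580.50.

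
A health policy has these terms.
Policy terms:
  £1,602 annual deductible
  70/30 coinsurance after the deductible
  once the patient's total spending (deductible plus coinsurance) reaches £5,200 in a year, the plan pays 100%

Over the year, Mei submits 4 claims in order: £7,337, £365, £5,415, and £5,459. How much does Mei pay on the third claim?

£1,624.50

Bill 1, £7,337: £1,602 finishes the deductible; £5,735 goes to coinsurance; patient's 30% is £1,720.50. Patient pays £3,322.50; OOP now £3,322.50.
Bill 2, £365: 30% coinsurance on £365 = £109.50. Cost to patient: £109.50. OOP to date £3,432.
Bill 3, £5,415: deductible met; 30% of £5,415 = £1,624.50. Patient owes £1,624.50 (running OOP £5,056.50).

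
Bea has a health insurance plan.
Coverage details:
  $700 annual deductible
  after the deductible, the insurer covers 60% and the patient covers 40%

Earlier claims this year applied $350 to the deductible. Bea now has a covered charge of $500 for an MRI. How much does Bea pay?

Remaining deductible: $700 − $350 = $350.
The remaining $150 (= $500 − $350) moves to coinsurance.
Coinsurance: $150 × 40% = $60.
That puts the patient's cost at $350 + $60 = $410.

$410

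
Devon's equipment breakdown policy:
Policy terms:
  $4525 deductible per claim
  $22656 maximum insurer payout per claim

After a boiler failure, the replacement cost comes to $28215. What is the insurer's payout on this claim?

Subtract the deductible: $28215 − $4525 = $23690.
$23690 exceeds the $22656 limit, so the insurer pays the limit: $22656.

$22656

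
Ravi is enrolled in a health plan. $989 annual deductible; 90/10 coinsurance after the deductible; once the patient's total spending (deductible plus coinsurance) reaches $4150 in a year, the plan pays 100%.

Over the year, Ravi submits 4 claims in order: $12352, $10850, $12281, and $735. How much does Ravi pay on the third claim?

$939.70

#1 ($12352): $989 finishes the deductible; $11363 goes to coinsurance; coinsurance $11363 × 10% = $1136.30. Cost to patient: $2125.30. OOP to date $2125.30.
#2 ($10850): deductible met; 10% of $10850 = $1085. Cost to patient: $1085. OOP to date $3210.30.
#3 ($12281): 10% coinsurance on $12281 = $1228.10. Adding that to $3210.30 gives $4438.40, past the $4150 cap; patient pays only $4150 − $3210.30 = $939.70.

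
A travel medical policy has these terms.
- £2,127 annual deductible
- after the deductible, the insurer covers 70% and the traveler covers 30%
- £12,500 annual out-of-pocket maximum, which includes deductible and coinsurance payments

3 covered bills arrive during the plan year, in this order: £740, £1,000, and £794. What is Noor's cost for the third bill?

Claim 1 (£740): all of it applies to the deductible. Traveler owes £740 (running OOP £740).
Claim 2 (£1,000): entire amount goes to the deductible. Traveler owes £1,000 (running OOP £1,740).
Claim 3 (£794): deductible takes £387, £407 remains; traveler's 30% is £122.10. Cost to traveler: £509.10. OOP to date £2,249.10.

£509.10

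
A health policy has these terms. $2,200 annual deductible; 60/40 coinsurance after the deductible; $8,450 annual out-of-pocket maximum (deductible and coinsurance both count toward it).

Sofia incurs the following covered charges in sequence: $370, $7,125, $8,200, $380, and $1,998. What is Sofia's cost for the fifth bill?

Claim 1 — $370: entire amount goes to the deductible. Patient pays $370; OOP now $370.
Claim 2 — $7,125: $1,830 to deductible, leaving $5,295; coinsurance $5,295 × 40% = $2,118. Patient owes $3,948 (running OOP $4,318).
Claim 3 — $8,200: deductible already satisfied, so patient's share is 40% × $8,200 = $3,280. Patient pays $3,280; OOP now $7,598.
Claim 4 — $380: deductible already satisfied, so patient's share is 40% × $380 = $152. Cost to patient: $152. OOP to date $7,750.
Claim 5 — $1,998: deductible already satisfied, so patient's share is 40% × $1,998 = $799.20. That would push OOP to $8,549.20, over the $8,450 cap, so patient pays $8,450 − $7,750 = $700.

$700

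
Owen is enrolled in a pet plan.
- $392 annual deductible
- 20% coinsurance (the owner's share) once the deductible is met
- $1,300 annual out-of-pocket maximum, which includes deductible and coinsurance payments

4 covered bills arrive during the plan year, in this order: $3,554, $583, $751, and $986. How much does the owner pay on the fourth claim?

$8.80

Claim 1 ($3,554): $392 to deductible, leaving $3,162; 20% of $3,162 = $632.40. Cost to owner: $1,024.40. OOP to date $1,024.40.
Claim 2 ($583): deductible already satisfied, so owner's share is 20% × $583 = $116.60. Owner owes $116.60 (running OOP $1,141).
Claim 3 ($751): deductible already satisfied, so owner's share is 20% × $751 = $150.20. Owner pays $150.20; OOP now $1,291.20.
Claim 4 ($986): deductible already satisfied, so owner's share is 20% × $986 = $197.20. OOP would hit $1,488.40 > $1,300, so the cap limits the owner to $1,300 − $1,291.20 = $8.80.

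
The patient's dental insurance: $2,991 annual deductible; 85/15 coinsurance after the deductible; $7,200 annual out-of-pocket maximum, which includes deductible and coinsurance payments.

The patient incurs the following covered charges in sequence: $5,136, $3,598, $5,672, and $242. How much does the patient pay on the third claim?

Claim 1 ($5,136): $2,991 finishes the deductible; $2,145 goes to coinsurance; coinsurance $2,145 × 15% = $321.75. Patient pays $3,312.75; OOP now $3,312.75.
Claim 2 ($3,598): deductible already satisfied, so patient's share is 15% × $3,598 = $539.70. Patient owes $539.70 (running OOP $3,852.45).
Claim 3 ($5,672): deductible already satisfied, so patient's share is 15% × $5,672 = $850.80. Patient owes $850.80 (running OOP $4,703.25).

$850.80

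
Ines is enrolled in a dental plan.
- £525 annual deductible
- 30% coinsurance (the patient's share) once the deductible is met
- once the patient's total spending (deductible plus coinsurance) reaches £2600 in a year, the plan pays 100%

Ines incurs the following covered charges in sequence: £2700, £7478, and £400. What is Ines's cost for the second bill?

Claim 1 (£2700): £525 to deductible, leaving £2175; patient's 30% is £652.50. Cost to patient: £1177.50. OOP to date £1177.50.
Claim 2 (£7478): deductible already satisfied, so patient's share is 30% × £7478 = £2243.40. That would push OOP to £3420.90, over the £2600 cap, so patient pays £2600 − £1177.50 = £1422.50.

£1422.50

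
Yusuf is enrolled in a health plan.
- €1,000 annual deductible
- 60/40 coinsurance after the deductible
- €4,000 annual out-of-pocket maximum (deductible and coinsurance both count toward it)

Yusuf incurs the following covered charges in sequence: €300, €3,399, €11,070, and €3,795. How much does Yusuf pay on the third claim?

€1,920.40

Bill 1, €300: entire amount goes to the deductible. Patient pays €300; OOP now €300.
Bill 2, €3,399: €700 finishes the deductible; €2,699 goes to coinsurance; 40% of €2,699 = €1,079.60. Patient pays €1,779.60; OOP now €2,079.60.
Bill 3, €11,070: 40% coinsurance on €11,070 = €4,428. OOP would hit €6,507.60 > €4,000, so the cap limits the patient to €4,000 − €2,079.60 = €1,920.40.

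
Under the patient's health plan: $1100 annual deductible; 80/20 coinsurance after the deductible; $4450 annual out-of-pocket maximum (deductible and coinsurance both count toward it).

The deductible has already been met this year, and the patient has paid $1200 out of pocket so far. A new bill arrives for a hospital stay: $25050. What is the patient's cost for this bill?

The deductible is already satisfied, so the full bill goes to coinsurance.
Patient's 20% share of $25050 is $5010.
Adding $5010 to the $1200 already spent would give $6210, which exceeds the $4450 cap; the patient pays just $4450 − $1200 = $3250.

$3250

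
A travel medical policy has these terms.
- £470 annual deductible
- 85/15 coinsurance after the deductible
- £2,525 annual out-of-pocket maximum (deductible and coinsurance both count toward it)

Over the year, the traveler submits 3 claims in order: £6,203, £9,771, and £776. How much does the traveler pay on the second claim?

Claim 1 — £6,203: £470 finishes the deductible; £5,733 goes to coinsurance; 15% of £5,733 = £859.95. Cost to traveler: £1,329.95. OOP to date £1,329.95.
Claim 2 — £9,771: deductible met; 15% of £9,771 = £1,465.65. Adding that to £1,329.95 gives £2,795.60, past the £2,525 cap; traveler pays only £2,525 − £1,329.95 = £1,195.05.

£1,195.05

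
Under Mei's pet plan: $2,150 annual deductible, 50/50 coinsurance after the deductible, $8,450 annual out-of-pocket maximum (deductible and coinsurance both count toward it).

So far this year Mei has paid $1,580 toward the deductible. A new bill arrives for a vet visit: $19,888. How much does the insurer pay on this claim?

$13,018

Remaining deductible: $2,150 − $1,580 = $570.
The remaining $19,318 (= $19,888 − $570) moves to coinsurance.
Coinsurance: $19,318 × 50% = $9,659.
So the owner owes $570 + $9,659 = $10,229 before any cap.
That would bring total out-of-pocket to $11,809, past the $8,450 cap. The owner is capped at $8,450 − $1,580 = $6,870 on this claim.
The plan picks up $19,888 − $6,870 = $13,018.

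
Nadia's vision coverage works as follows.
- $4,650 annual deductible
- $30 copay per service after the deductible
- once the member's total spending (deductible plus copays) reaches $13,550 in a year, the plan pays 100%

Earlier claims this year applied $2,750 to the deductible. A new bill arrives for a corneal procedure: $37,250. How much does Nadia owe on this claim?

$1,930

$2,750 of the $4,650 deductible is already met, leaving $1,900.
The remaining $35,350 (= $37,250 − $1,900) moves to the copay.
Copay on this service: $30.
So the member owes $1,900 + $30 = $1,930 before any cap.
Cumulative spending $2,750 + $1,930 = $4,680 stays under the $13,550 maximum.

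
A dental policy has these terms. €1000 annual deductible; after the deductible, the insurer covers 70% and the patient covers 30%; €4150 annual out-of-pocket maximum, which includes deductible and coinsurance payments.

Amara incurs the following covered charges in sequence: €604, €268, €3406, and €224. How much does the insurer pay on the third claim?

€2294.60

Bill 1, €604: entire amount goes to the deductible. Patient owes €604 (running OOP €604). Insurer: €604 − €604 = €0.
Bill 2, €268: entire amount goes to the deductible. Cost to patient: €268. OOP to date €872. Plan pays €268 − €268 = €0.
Bill 3, €3406: deductible takes €128, €3278 remains; 30% of €3278 = €983.40. Patient owes €1111.40 (running OOP €1983.40). Insurer: €3406 − €1111.40 = €2294.60.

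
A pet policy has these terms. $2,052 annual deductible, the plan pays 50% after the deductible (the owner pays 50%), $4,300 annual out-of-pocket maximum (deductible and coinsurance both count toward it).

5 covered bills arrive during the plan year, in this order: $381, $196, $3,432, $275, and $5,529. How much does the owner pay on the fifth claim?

#1 ($381): entire amount goes to the deductible. Owner pays $381; OOP now $381.
#2 ($196): entire amount goes to the deductible. Owner pays $196; OOP now $577.
#3 ($3,432): deductible takes $1,475, $1,957 remains; 50% of $1,957 = $978.50. Owner pays $2,453.50; OOP now $3,030.50.
#4 ($275): 50% coinsurance on $275 = $137.50. Cost to owner: $137.50. OOP to date $3,168.
#5 ($5,529): deductible met; 50% of $5,529 = $2,764.50. That would push OOP to $5,932.50, over the $4,300 cap, so owner pays $4,300 − $3,168 = $1,132.

$1,132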